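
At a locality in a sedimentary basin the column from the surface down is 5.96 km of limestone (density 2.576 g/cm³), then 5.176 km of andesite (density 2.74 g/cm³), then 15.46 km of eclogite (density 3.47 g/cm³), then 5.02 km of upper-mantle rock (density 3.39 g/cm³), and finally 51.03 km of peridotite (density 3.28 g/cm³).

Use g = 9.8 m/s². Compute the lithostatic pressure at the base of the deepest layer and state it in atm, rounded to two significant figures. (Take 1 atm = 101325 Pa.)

limestone: 2576 kg/m³ × 9.8 m/s² × 5960 m = 1.505×10^8 Pa = 1485 atm
andesite: 2740 kg/m³ × 9.8 m/s² × 5176 m = 1.390×10^8 Pa = 1372 atm
eclogite: 3470 kg/m³ × 9.8 m/s² × 15460 m = 5.257×10^8 Pa = 5189 atm
upper-mantle rock: 3390 kg/m³ × 9.8 m/s² × 5020 m = 1.668×10^8 Pa = 1646 atm
peridotite: 3280 kg/m³ × 9.8 m/s² × 51030 m = 1.640×10^9 Pa = 16189 atm
Total = 1485 + 1372 + 5189 + 1646 + 16189 = 25880 atm

26000 atm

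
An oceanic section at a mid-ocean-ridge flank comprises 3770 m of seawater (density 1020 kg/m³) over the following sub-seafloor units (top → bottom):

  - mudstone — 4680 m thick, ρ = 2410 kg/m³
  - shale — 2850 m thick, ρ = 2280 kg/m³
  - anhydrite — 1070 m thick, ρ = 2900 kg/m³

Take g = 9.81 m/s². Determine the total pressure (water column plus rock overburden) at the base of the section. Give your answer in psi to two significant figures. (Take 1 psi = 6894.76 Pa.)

35000 psi

seawater: 1020 kg/m³ × 9.81 m/s² × 3770 m = 3.772×10^7 Pa = 5471 psi
mudstone: 2410 kg/m³ × 9.81 m/s² × 4680 m = 1.106×10^8 Pa = 16048 psi
shale: 2280 kg/m³ × 9.81 m/s² × 2850 m = 6.375×10^7 Pa = 9245 psi
anhydrite: 2900 kg/m³ × 9.81 m/s² × 1070 m = 3.044×10^7 Pa = 4415 psi
Total = 5471 + 16048 + 9245 + 4415 = 35180 psi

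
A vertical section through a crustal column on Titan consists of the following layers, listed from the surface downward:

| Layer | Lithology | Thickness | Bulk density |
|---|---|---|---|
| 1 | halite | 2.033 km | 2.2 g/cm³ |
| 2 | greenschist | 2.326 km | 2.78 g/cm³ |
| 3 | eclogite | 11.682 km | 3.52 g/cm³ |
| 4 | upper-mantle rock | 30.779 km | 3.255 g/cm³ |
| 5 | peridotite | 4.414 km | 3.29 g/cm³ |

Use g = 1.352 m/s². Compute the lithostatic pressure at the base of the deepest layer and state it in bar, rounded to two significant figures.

2300 bar

halite: 2200 kg/m³ × 1.352 m/s² × 2033 m = 6.047×10^6 Pa = 60.47 bar
greenschist: 2780 kg/m³ × 1.352 m/s² × 2326 m = 8.742×10^6 Pa = 87.42 bar
eclogite: 3520 kg/m³ × 1.352 m/s² × 11682 m = 5.560×10^7 Pa = 556.0 bar
upper-mantle rock: 3255 kg/m³ × 1.352 m/s² × 30779 m = 1.355×10^8 Pa = 1355 bar
peridotite: 3290 kg/m³ × 1.352 m/s² × 4414 m = 1.963×10^7 Pa = 196.3 bar
Total = 60.47 + 87.42 + 556.0 + 1355 + 196.3 = 2254.7 bar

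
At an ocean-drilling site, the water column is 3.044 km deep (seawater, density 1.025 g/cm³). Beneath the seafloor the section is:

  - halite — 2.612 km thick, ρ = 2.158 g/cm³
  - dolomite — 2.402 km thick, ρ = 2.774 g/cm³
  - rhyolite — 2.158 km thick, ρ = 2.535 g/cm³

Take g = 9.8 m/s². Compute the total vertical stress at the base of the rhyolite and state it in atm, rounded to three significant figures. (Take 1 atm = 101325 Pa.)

seawater: 1025 kg/m³ × 9.8 m/s² × 3044 m = 3.058×10^7 Pa = 301.8 atm
halite: 2158 kg/m³ × 9.8 m/s² × 2612 m = 5.524×10^7 Pa = 545.2 atm
dolomite: 2774 kg/m³ × 9.8 m/s² × 2402 m = 6.530×10^7 Pa = 644.4 atm
rhyolite: 2535 kg/m³ × 9.8 m/s² × 2158 m = 5.361×10^7 Pa = 529.1 atm
Total = 301.8 + 545.2 + 644.4 + 529.1 = 2020.5 atm

2020 atm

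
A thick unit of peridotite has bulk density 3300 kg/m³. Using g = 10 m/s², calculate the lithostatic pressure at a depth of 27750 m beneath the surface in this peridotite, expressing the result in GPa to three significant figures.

peridotite: 3300 kg/m³ × 10 m/s² × 27750 m = 9.158×10^8 Pa = 0.9157 GPa

0.916 GPa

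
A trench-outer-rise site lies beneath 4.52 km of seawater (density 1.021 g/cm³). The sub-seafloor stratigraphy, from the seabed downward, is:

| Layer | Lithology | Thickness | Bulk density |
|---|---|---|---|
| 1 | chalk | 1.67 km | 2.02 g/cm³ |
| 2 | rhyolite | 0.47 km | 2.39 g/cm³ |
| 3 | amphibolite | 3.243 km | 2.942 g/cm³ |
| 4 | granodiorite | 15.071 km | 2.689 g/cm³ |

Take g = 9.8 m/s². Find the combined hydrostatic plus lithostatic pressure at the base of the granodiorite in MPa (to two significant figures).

seawater: 1021 kg/m³ × 9.8 m/s² × 4520 m = 4.523×10^7 Pa = 45.23 MPa
chalk: 2020 kg/m³ × 9.8 m/s² × 1670 m = 3.306×10^7 Pa = 33.06 MPa
rhyolite: 2390 kg/m³ × 9.8 m/s² × 470 m = 1.101×10^7 Pa = 11.01 MPa
amphibolite: 2942 kg/m³ × 9.8 m/s² × 3243 m = 9.350×10^7 Pa = 93.50 MPa
granodiorite: 2689 kg/m³ × 9.8 m/s² × 15071 m = 3.972×10^8 Pa = 397.2 MPa
Total = 45.23 + 33.06 + 11.01 + 93.50 + 397.2 = 579.95 MPa

580 MPa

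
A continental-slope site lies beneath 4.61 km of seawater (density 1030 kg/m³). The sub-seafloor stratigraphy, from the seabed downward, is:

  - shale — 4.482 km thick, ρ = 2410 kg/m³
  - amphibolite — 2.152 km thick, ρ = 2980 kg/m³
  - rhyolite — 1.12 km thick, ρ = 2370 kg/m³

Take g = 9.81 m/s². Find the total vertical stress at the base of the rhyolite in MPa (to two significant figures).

seawater: 1030 kg/m³ × 9.81 m/s² × 4610 m = 4.658×10^7 Pa = 46.58 MPa
shale: 2410 kg/m³ × 9.81 m/s² × 4482 m = 1.060×10^8 Pa = 106.0 MPa
amphibolite: 2980 kg/m³ × 9.81 m/s² × 2152 m = 6.291×10^7 Pa = 62.91 MPa
rhyolite: 2370 kg/m³ × 9.81 m/s² × 1120 m = 2.604×10^7 Pa = 26.04 MPa
Total = 46.58 + 106.0 + 62.91 + 26.04 = 241.50 MPa

240 MPa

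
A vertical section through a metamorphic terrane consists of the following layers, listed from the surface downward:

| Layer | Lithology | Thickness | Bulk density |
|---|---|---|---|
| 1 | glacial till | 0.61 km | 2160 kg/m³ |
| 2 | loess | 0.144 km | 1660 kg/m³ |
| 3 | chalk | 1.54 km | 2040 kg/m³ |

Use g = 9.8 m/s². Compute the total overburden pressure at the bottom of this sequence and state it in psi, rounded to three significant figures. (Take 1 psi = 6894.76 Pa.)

glacial till: 2160 kg/m³ × 9.8 m/s² × 610 m = 1.291×10^7 Pa = 1873 psi
loess: 1660 kg/m³ × 9.8 m/s² × 144 m = 2.343×10^6 Pa = 339.8 psi
chalk: 2040 kg/m³ × 9.8 m/s² × 1540 m = 3.079×10^7 Pa = 4465 psi
Total = 1873 + 339.8 + 4465 = 6677.9 psi

6680 psi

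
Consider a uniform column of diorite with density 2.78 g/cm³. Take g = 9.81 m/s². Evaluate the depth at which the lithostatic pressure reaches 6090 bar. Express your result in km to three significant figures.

22.3 km

h = P/(ρg) = 6090 bar / (2780 kg/m³ × 9.81 m/s²) = 6.090×10^8 Pa / 27272 Pa/m = 22331 m
= 22.331 km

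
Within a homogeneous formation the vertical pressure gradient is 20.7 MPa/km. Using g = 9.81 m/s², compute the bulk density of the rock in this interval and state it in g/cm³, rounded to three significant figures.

2.11 g/cm³

ρ = (dP/dz)/g = 20.7 MPa/km / 9.81 m/s² = 20700 Pa/m / 9.81 m/s² = 2110.1 kg/m³
= 2.110 g/cm³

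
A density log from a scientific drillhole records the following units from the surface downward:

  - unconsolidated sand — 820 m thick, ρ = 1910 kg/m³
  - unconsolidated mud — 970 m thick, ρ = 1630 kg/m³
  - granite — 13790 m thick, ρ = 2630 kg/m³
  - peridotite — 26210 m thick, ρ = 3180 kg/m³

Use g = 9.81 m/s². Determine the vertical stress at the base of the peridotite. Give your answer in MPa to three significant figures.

unconsolidated sand: 1910 kg/m³ × 9.81 m/s² × 820 m = 1.536×10^7 Pa = 15.36 MPa
unconsolidated mud: 1630 kg/m³ × 9.81 m/s² × 970 m = 1.551×10^7 Pa = 15.51 MPa
granite: 2630 kg/m³ × 9.81 m/s² × 13790 m = 3.558×10^8 Pa = 355.8 MPa
peridotite: 3180 kg/m³ × 9.81 m/s² × 26210 m = 8.176×10^8 Pa = 817.6 MPa
Total = 15.36 + 15.51 + 355.8 + 817.6 = 1204.3 MPa

1200 MPa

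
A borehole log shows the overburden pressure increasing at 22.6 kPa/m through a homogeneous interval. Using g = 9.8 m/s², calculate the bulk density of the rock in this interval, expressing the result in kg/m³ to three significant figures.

2310 kg/m³

ρ = (dP/dz)/g = 22.6 kPa/m / 9.8 m/s² = 22600 Pa/m / 9.8 m/s² = 2306.1 kg/m³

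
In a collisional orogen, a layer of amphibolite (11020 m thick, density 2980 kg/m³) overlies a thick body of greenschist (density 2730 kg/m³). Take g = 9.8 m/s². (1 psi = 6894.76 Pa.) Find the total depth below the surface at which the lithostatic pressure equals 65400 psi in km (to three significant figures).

15.8 km

Pressure at base of upper layers: 2980×9.8×11020 = 3.218×10^8 Pa = 46677 psi
Remaining pressure to be supplied by greenschist: 4.509×10^8 − 3.218×10^8 = 1.291×10^8 Pa
Additional depth in greenschist = 1.291×10^8 Pa / (2730 kg/m³ × 9.8 m/s²) = 4825.0 m
Total depth = 11020 m + 4825.0 m = 15845 m
= 15.845 km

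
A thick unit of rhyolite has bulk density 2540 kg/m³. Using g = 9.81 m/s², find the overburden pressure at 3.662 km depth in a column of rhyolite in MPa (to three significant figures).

91.2 MPa

rhyolite: 2540 kg/m³ × 9.81 m/s² × 3662 m = 9.125×10^7 Pa = 91.25 MPa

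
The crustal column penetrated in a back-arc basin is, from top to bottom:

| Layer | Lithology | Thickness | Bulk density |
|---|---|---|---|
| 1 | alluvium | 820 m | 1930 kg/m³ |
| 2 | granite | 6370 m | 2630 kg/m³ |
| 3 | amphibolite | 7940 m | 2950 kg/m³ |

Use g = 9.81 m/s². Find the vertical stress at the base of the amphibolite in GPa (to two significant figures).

alluvium: 1930 kg/m³ × 9.81 m/s² × 820 m = 1.553×10^7 Pa = 0.01553 GPa
granite: 2630 kg/m³ × 9.81 m/s² × 6370 m = 1.643×10^8 Pa = 0.1643 GPa
amphibolite: 2950 kg/m³ × 9.81 m/s² × 7940 m = 2.298×10^8 Pa = 0.2298 GPa
Total = 0.01553 + 0.1643 + 0.2298 = 0.40965 GPa

0.41 GPa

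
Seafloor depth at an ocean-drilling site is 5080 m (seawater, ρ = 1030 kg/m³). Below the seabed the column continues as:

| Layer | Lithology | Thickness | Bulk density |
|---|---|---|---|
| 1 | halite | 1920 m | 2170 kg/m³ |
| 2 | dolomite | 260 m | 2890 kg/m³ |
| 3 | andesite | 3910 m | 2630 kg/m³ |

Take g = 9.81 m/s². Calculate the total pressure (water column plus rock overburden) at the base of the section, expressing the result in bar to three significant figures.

seawater: 1030 kg/m³ × 9.81 m/s² × 5080 m = 5.133×10^7 Pa = 513.3 bar
halite: 2170 kg/m³ × 9.81 m/s² × 1920 m = 4.087×10^7 Pa = 408.7 bar
dolomite: 2890 kg/m³ × 9.81 m/s² × 260 m = 7.371×10^6 Pa = 73.71 bar
andesite: 2630 kg/m³ × 9.81 m/s² × 3910 m = 1.009×10^8 Pa = 1009 bar
Total = 513.3 + 408.7 + 73.71 + 1009 = 2004.5 bar

2000 bar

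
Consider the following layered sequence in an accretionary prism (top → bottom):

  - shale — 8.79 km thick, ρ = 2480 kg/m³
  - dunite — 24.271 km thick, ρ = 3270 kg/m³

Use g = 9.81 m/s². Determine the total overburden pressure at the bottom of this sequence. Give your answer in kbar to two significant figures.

shale: 2480 kg/m³ × 9.81 m/s² × 8790 m = 2.139×10^8 Pa = 2.139 kbar
dunite: 3270 kg/m³ × 9.81 m/s² × 24271 m = 7.786×10^8 Pa = 7.786 kbar
Total = 2.139 + 7.786 = 9.9243 kbar

9.9 kbar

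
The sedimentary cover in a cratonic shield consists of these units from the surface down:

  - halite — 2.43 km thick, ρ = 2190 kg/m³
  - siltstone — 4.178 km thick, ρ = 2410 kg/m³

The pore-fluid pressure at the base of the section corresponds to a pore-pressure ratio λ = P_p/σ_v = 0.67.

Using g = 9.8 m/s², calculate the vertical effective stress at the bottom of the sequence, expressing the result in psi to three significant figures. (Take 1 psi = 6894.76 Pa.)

Overburden (lithostatic) stress σ_v:
halite: 2190 kg/m³ × 9.8 m/s² × 2430 m = 5.215×10^7 Pa = 52.15 MPa
siltstone: 2410 kg/m³ × 9.8 m/s² × 4178 m = 9.868×10^7 Pa = 98.68 MPa
Total = 52.15 + 98.68 = 150.83 MPa
Pore pressure P_p = λ·σ_v = 0.67 × 150.8 MPa = 101.1 MPa
Effective stress σ' = σ_v − P_p = 150.8 − 101.1 = 49.773 MPa = 7219.0 psi

7220 psi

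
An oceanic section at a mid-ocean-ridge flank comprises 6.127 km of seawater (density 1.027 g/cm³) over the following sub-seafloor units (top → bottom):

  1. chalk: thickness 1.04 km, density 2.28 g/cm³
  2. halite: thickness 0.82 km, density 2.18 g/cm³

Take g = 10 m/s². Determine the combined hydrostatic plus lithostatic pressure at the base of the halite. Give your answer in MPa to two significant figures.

100 MPa

seawater: 1027 kg/m³ × 10 m/s² × 6127 m = 6.292×10^7 Pa = 62.92 MPa
chalk: 2280 kg/m³ × 10 m/s² × 1040 m = 2.371×10^7 Pa = 23.71 MPa
halite: 2180 kg/m³ × 10 m/s² × 820 m = 1.788×10^7 Pa = 17.88 MPa
Total = 62.92 + 23.71 + 17.88 = 104.51 MPa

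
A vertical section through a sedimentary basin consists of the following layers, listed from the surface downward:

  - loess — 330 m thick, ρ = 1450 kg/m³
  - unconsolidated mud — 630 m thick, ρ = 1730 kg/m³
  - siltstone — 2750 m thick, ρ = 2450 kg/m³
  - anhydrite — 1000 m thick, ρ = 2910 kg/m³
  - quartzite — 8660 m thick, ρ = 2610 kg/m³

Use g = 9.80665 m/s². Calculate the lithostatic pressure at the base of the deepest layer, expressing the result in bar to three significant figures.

3320 bar

loess: 1450 kg/m³ × 9.80665 m/s² × 330 m = 4.692×10^6 Pa = 46.92 bar
unconsolidated mud: 1730 kg/m³ × 9.80665 m/s² × 630 m = 1.069×10^7 Pa = 106.9 bar
siltstone: 2450 kg/m³ × 9.80665 m/s² × 2750 m = 6.607×10^7 Pa = 660.7 bar
anhydrite: 2910 kg/m³ × 9.80665 m/s² × 1000 m = 2.854×10^7 Pa = 285.4 bar
quartzite: 2610 kg/m³ × 9.80665 m/s² × 8660 m = 2.217×10^8 Pa = 2217 bar
Total = 46.92 + 106.9 + 660.7 + 285.4 + 2217 = 3316.5 bar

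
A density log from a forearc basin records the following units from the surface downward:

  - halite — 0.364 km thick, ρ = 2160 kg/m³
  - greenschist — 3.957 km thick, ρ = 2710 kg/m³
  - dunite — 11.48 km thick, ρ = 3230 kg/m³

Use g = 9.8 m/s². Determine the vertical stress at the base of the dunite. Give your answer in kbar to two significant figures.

4.8 kbar

halite: 2160 kg/m³ × 9.8 m/s² × 364 m = 7.705×10^6 Pa = 0.07705 kbar
greenschist: 2710 kg/m³ × 9.8 m/s² × 3957 m = 1.051×10^8 Pa = 1.051 kbar
dunite: 3230 kg/m³ × 9.8 m/s² × 11480 m = 3.634×10^8 Pa = 3.634 kbar
Total = 0.07705 + 1.051 + 3.634 = 4.7618 kbar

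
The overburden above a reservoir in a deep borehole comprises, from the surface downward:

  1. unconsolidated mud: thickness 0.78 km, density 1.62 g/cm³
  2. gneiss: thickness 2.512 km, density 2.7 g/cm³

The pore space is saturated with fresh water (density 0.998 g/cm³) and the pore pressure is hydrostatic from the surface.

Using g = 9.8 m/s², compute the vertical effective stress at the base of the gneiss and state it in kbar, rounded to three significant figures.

0.467 kbar

Overburden (lithostatic) stress σ_v:
unconsolidated mud: 1620 kg/m³ × 9.8 m/s² × 780 m = 1.238×10^7 Pa = 12.38 MPa
gneiss: 2700 kg/m³ × 9.8 m/s² × 2512 m = 6.647×10^7 Pa = 66.47 MPa
Total = 12.38 + 66.47 = 78.851 MPa
Pore pressure P_p = 998 kg/m³ × 9.8 m/s² × 3292 m = 3.220×10^7 Pa = 32.20 MPa
Effective stress σ' = σ_v − P_p = 78.85 − 32.20 = 46.654 MPa = 0.46654 kbar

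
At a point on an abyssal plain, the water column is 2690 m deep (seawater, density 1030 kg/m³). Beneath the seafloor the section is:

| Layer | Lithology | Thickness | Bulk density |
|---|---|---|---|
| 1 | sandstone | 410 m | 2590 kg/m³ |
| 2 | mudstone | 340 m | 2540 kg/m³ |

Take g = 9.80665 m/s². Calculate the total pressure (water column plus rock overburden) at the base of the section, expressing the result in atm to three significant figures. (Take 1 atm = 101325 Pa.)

seawater: 1030 kg/m³ × 9.80665 m/s² × 2690 m = 2.717×10^7 Pa = 268.2 atm
sandstone: 2590 kg/m³ × 9.80665 m/s² × 410 m = 1.041×10^7 Pa = 102.8 atm
mudstone: 2540 kg/m³ × 9.80665 m/s² × 340 m = 8.469×10^6 Pa = 83.58 atm
Total = 268.2 + 102.8 + 83.58 = 454.52 atm

455 atm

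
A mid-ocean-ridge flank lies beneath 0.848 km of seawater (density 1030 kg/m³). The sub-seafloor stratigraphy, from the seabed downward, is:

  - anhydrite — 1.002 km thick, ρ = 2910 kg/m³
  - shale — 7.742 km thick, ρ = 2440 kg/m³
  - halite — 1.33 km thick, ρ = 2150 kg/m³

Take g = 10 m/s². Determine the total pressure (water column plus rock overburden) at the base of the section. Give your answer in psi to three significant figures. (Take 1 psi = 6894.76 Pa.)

seawater: 1030 kg/m³ × 10 m/s² × 848 m = 8.734×10^6 Pa = 1267 psi
anhydrite: 2910 kg/m³ × 10 m/s² × 1002 m = 2.916×10^7 Pa = 4229 psi
shale: 2440 kg/m³ × 10 m/s² × 7742 m = 1.889×10^8 Pa = 27398 psi
halite: 2150 kg/m³ × 10 m/s² × 1330 m = 2.860×10^7 Pa = 4147 psi
Total = 1267 + 4229 + 27398 + 4147 = 37042 psi

37000 psi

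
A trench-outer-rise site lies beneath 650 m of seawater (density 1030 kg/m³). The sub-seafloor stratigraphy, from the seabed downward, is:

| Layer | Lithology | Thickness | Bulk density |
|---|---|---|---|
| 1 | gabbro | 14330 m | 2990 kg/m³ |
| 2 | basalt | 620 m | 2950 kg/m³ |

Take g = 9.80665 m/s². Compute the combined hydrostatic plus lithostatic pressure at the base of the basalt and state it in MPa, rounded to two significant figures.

440 MPa

seawater: 1030 kg/m³ × 9.80665 m/s² × 650 m = 6.566×10^6 Pa = 6.566 MPa
gabbro: 2990 kg/m³ × 9.80665 m/s² × 14330 m = 4.202×10^8 Pa = 420.2 MPa
basalt: 2950 kg/m³ × 9.80665 m/s² × 620 m = 1.794×10^7 Pa = 17.94 MPa
Total = 6.566 + 420.2 + 17.94 = 444.68 MPa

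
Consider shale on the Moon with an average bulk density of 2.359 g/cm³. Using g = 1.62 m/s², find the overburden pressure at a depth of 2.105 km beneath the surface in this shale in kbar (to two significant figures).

0.080 kbar

shale: 2359 kg/m³ × 1.62 m/s² × 2105 m = 8.044×10^6 Pa = 0.08044 kbar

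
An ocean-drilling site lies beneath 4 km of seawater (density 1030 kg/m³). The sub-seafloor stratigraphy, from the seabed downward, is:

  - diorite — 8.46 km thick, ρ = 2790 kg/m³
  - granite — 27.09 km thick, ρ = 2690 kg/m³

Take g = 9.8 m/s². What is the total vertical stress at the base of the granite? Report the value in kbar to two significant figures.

9.9 kbar

seawater: 1030 kg/m³ × 9.8 m/s² × 4000 m = 4.038×10^7 Pa = 0.4038 kbar
diorite: 2790 kg/m³ × 9.8 m/s² × 8460 m = 2.313×10^8 Pa = 2.313 kbar
granite: 2690 kg/m³ × 9.8 m/s² × 27090 m = 7.141×10^8 Pa = 7.141 kbar
Total = 0.4038 + 2.313 + 7.141 = 9.8584 kbar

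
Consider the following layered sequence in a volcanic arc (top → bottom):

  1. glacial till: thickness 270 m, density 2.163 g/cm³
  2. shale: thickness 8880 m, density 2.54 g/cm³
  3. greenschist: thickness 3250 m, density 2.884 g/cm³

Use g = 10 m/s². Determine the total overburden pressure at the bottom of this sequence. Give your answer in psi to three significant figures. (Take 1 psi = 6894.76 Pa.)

glacial till: 2163 kg/m³ × 10 m/s² × 270 m = 5.840×10^6 Pa = 847.0 psi
shale: 2540 kg/m³ × 10 m/s² × 8880 m = 2.256×10^8 Pa = 32714 psi
greenschist: 2884 kg/m³ × 10 m/s² × 3250 m = 9.373×10^7 Pa = 13594 psi
Total = 847.0 + 32714 + 13594 = 47155 psi

47200 psi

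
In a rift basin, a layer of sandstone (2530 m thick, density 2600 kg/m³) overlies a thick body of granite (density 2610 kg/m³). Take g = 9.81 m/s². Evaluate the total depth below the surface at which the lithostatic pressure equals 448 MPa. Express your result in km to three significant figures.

Pressure at base of upper layers: 2600×9.81×2530 = 6.453×10^7 Pa = 64.53 MPa
Remaining pressure to be supplied by granite: 4.480×10^8 − 6.453×10^7 = 3.835×10^8 Pa
Additional depth in granite = 3.835×10^8 Pa / (2610 kg/m³ × 9.81 m/s²) = 14977 m
Total depth = 2530 m + 14977 m = 17507 m
= 17.507 km

17.5 km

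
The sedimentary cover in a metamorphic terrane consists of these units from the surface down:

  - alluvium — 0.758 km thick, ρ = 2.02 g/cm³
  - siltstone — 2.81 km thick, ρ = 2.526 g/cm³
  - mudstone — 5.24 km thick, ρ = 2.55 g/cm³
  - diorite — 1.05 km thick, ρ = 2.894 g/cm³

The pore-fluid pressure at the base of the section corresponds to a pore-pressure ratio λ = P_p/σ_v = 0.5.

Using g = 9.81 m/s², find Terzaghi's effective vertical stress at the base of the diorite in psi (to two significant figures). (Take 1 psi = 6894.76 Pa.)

Overburden (lithostatic) stress σ_v:
alluvium: 2020 kg/m³ × 9.81 m/s² × 758 m = 1.502×10^7 Pa = 15.02 MPa
siltstone: 2526 kg/m³ × 9.81 m/s² × 2810 m = 6.963×10^7 Pa = 69.63 MPa
mudstone: 2550 kg/m³ × 9.81 m/s² × 5240 m = 1.311×10^8 Pa = 131.1 MPa
diorite: 2894 kg/m³ × 9.81 m/s² × 1050 m = 2.981×10^7 Pa = 29.81 MPa
Total = 15.02 + 69.63 + 131.1 + 29.81 = 245.54 MPa
Pore pressure P_p = λ·σ_v = 0.5 × 245.5 MPa = 122.8 MPa
Effective stress σ' = σ_v − P_p = 245.5 − 122.8 = 122.77 MPa = 17807 psi

18000 psi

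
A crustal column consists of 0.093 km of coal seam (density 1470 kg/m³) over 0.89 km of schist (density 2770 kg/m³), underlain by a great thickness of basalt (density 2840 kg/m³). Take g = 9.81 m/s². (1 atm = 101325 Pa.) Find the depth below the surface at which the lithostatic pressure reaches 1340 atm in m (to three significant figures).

Pressure at base of upper layers: 1470×9.81×93 + 2770×9.81×890 = 2.553×10^7 Pa = 251.9 atm
Remaining pressure to be supplied by basalt: 1.358×10^8 − 2.553×10^7 = 1.102×10^8 Pa
Additional depth in basalt = 1.102×10^8 Pa / (2840 kg/m³ × 9.81 m/s²) = 3957.2 m
Total depth = 983 m + 3957.2 m = 4940.2 m

4940 m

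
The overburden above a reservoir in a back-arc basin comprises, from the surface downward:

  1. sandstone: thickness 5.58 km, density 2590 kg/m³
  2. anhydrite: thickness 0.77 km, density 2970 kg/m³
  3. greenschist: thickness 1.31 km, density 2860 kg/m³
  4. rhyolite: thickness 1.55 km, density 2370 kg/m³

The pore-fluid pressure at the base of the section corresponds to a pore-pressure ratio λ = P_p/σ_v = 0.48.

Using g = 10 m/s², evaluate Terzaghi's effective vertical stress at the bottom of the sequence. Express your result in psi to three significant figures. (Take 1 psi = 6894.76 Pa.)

Overburden (lithostatic) stress σ_v:
sandstone: 2590 kg/m³ × 10 m/s² × 5580 m = 1.445×10^8 Pa = 144.5 MPa
anhydrite: 2970 kg/m³ × 10 m/s² × 770 m = 2.287×10^7 Pa = 22.87 MPa
greenschist: 2860 kg/m³ × 10 m/s² × 1310 m = 3.747×10^7 Pa = 37.47 MPa
rhyolite: 2370 kg/m³ × 10 m/s² × 1550 m = 3.674×10^7 Pa = 36.73 MPa
Total = 144.5 + 22.87 + 37.47 + 36.73 = 241.59 MPa
Pore pressure P_p = λ·σ_v = 0.48 × 241.6 MPa = 116.0 MPa
Effective stress σ' = σ_v − P_p = 241.6 − 116.0 = 125.63 MPa = 18221 psi

18200 psi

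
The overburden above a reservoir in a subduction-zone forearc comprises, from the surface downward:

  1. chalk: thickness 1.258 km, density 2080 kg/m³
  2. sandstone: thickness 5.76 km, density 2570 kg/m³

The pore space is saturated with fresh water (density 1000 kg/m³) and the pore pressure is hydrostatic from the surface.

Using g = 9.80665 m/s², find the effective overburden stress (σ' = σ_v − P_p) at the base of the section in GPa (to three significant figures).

Overburden (lithostatic) stress σ_v:
chalk: 2080 kg/m³ × 9.80665 m/s² × 1258 m = 2.566×10^7 Pa = 25.66 MPa
sandstone: 2570 kg/m³ × 9.80665 m/s² × 5760 m = 1.452×10^8 Pa = 145.2 MPa
Total = 25.66 + 145.2 = 170.83 MPa
Pore pressure P_p = 1000 kg/m³ × 9.80665 m/s² × 7018 m = 6.882×10^7 Pa = 68.82 MPa
Effective stress σ' = σ_v − P_p = 170.8 − 68.82 = 102.01 MPa = 0.10201 GPa

0.102 GPa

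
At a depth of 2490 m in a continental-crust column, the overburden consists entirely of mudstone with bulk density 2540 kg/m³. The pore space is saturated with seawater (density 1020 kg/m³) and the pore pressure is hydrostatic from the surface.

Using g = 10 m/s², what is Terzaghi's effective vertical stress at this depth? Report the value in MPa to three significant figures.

37.8 MPa

Overburden (lithostatic) stress σ_v:
mudstone: 2540 kg/m³ × 10 m/s² × 2490 m = 6.325×10^7 Pa = 63.25 MPa
Pore pressure P_p = 1020 kg/m³ × 10 m/s² × 2490 m = 2.540×10^7 Pa = 25.40 MPa
Effective stress σ' = σ_v − P_p = 63.25 − 25.40 = 37.848 MPa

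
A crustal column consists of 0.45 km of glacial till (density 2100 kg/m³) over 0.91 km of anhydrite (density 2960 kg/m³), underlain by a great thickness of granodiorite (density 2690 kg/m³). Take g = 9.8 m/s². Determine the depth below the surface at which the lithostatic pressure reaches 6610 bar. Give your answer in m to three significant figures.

Pressure at base of upper layers: 2100×9.8×450 + 2960×9.8×910 = 3.566×10^7 Pa = 356.6 bar
Remaining pressure to be supplied by granodiorite: 6.610×10^8 − 3.566×10^7 = 6.253×10^8 Pa
Additional depth in granodiorite = 6.253×10^8 Pa / (2690 kg/m³ × 9.8 m/s²) = 23721 m
Total depth = 1360 m + 23721 m = 25081 m

25100 m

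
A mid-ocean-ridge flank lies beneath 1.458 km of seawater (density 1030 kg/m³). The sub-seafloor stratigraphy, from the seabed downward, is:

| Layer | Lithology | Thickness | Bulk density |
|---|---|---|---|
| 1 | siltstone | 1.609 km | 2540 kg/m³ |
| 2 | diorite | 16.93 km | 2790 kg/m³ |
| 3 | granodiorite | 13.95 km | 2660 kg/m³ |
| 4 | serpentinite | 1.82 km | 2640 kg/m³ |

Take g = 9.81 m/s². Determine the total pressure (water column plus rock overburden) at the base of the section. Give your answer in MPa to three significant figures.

929 MPa

seawater: 1030 kg/m³ × 9.81 m/s² × 1458 m = 1.473×10^7 Pa = 14.73 MPa
siltstone: 2540 kg/m³ × 9.81 m/s² × 1609 m = 4.009×10^7 Pa = 40.09 MPa
diorite: 2790 kg/m³ × 9.81 m/s² × 16930 m = 4.634×10^8 Pa = 463.4 MPa
granodiorite: 2660 kg/m³ × 9.81 m/s² × 13950 m = 3.640×10^8 Pa = 364.0 MPa
serpentinite: 2640 kg/m³ × 9.81 m/s² × 1820 m = 4.714×10^7 Pa = 47.14 MPa
Total = 14.73 + 40.09 + 463.4 + 364.0 + 47.14 = 929.35 MPa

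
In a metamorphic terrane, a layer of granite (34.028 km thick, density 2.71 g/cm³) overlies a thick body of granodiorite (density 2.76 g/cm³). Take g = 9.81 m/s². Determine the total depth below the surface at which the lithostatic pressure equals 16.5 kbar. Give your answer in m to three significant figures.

61600 m

Pressure at base of upper layers: 2710×9.81×34028 = 9.046×10^8 Pa = 9.046 kbar
Remaining pressure to be supplied by granodiorite: 1.650×10^9 − 9.046×10^8 = 7.454×10^8 Pa
Additional depth in granodiorite = 7.454×10^8 Pa / (2760 kg/m³ × 9.81 m/s²) = 27529 m
Total depth = 34028 m + 27529 m = 61557 m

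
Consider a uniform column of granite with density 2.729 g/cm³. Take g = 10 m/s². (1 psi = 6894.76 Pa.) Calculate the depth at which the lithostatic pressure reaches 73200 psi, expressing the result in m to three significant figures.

h = P/(ρg) = 73200 psi / (2729 kg/m³ × 10 m/s²) = 5.047×10^8 Pa / 27290 Pa/m = 18494 m

18500 m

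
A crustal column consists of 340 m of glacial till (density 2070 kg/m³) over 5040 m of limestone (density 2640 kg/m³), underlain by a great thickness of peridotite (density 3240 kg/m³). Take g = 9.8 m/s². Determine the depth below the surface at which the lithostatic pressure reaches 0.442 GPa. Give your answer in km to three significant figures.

Pressure at base of upper layers: 2070×9.8×340 + 2640×9.8×5040 = 1.373×10^8 Pa = 0.1373 GPa
Remaining pressure to be supplied by peridotite: 4.420×10^8 − 1.373×10^8 = 3.047×10^8 Pa
Additional depth in peridotite = 3.047×10^8 Pa / (3240 kg/m³ × 9.8 m/s²) = 9596.5 m
Total depth = 5380 m + 9596.5 m = 14976 m
= 14.976 km

15.0 km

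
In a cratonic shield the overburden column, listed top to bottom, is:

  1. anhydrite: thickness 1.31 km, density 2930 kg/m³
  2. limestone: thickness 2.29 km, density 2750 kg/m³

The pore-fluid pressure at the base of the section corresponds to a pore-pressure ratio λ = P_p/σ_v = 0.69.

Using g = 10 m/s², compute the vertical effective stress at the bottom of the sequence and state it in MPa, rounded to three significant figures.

31.4 MPa

Overburden (lithostatic) stress σ_v:
anhydrite: 2930 kg/m³ × 10 m/s² × 1310 m = 3.838×10^7 Pa = 38.38 MPa
limestone: 2750 kg/m³ × 10 m/s² × 2290 m = 6.298×10^7 Pa = 62.98 MPa
Total = 38.38 + 62.98 = 101.36 MPa
Pore pressure P_p = λ·σ_v = 0.69 × 101.4 MPa = 69.94 MPa
Effective stress σ' = σ_v − P_p = 101.4 − 69.94 = 31.421 MPa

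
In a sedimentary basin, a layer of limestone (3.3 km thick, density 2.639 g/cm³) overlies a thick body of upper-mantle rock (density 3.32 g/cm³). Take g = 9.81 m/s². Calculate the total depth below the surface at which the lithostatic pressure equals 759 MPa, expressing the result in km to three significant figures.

Pressure at base of upper layers: 2639×9.81×3300 = 8.543×10^7 Pa = 85.43 MPa
Remaining pressure to be supplied by upper-mantle rock: 7.590×10^8 − 8.543×10^7 = 6.736×10^8 Pa
Additional depth in upper-mantle rock = 6.736×10^8 Pa / (3320 kg/m³ × 9.81 m/s²) = 20681 m
Total depth = 3300 m + 20681 m = 23981 m
= 23.981 km

24.0 km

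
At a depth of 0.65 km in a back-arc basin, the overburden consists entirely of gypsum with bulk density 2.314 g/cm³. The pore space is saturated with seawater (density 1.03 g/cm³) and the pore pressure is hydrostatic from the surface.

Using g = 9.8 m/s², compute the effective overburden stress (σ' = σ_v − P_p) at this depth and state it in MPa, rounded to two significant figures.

Overburden (lithostatic) stress σ_v:
gypsum: 2314 kg/m³ × 9.8 m/s² × 650 m = 1.474×10^7 Pa = 14.74 MPa
Pore pressure P_p = 1030 kg/m³ × 9.8 m/s² × 650 m = 6.561×10^6 Pa = 6.561 MPa
Effective stress σ' = σ_v − P_p = 14.74 − 6.561 = 8.1791 MPa

8.2 MPa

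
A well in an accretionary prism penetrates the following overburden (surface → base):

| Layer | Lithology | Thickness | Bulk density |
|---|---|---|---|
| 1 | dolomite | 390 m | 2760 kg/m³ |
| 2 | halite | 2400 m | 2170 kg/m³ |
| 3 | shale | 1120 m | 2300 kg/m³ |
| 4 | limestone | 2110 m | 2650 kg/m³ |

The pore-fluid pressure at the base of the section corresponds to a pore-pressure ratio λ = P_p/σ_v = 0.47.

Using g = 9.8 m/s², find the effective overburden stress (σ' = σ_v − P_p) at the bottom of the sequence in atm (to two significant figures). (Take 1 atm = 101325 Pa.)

Overburden (lithostatic) stress σ_v:
dolomite: 2760 kg/m³ × 9.8 m/s² × 390 m = 1.055×10^7 Pa = 10.55 MPa
halite: 2170 kg/m³ × 9.8 m/s² × 2400 m = 5.104×10^7 Pa = 51.04 MPa
shale: 2300 kg/m³ × 9.8 m/s² × 1120 m = 2.524×10^7 Pa = 25.24 MPa
limestone: 2650 kg/m³ × 9.8 m/s² × 2110 m = 5.480×10^7 Pa = 54.80 MPa
Total = 10.55 + 51.04 + 25.24 + 54.80 = 141.63 MPa
Pore pressure P_p = λ·σ_v = 0.47 × 141.6 MPa = 66.57 MPa
Effective stress σ' = σ_v − P_p = 141.6 − 66.57 = 75.063 MPa = 740.82 atm

740 atm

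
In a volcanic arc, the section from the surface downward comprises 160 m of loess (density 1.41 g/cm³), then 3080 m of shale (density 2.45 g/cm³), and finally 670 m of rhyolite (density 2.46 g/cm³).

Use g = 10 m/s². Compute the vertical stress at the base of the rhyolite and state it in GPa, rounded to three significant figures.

0.0942 GPa

loess: 1410 kg/m³ × 10 m/s² × 160 m = 2.256×10^6 Pa = 2.256×10^-3 GPa
shale: 2450 kg/m³ × 10 m/s² × 3080 m = 7.546×10^7 Pa = 0.07546 GPa
rhyolite: 2460 kg/m³ × 10 m/s² × 670 m = 1.648×10^7 Pa = 0.01648 GPa
Total = 2.256×10^-3 + 0.07546 + 0.01648 = 0.094198 GPa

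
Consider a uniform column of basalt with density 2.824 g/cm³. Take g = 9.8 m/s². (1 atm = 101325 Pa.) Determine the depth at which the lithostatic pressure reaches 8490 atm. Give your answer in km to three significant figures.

31.1 km

h = P/(ρg) = 8490 atm / (2824 kg/m³ × 9.8 m/s²) = 8.602×10^8 Pa / 27675 Pa/m = 31084 m
= 31.084 km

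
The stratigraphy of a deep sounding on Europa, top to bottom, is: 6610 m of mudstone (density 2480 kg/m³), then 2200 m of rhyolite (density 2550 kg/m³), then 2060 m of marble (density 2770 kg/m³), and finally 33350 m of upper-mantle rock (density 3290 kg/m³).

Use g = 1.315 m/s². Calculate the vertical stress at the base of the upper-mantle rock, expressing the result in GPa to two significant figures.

0.18 GPa

mudstone: 2480 kg/m³ × 1.315 m/s² × 6610 m = 2.156×10^7 Pa = 0.02156 GPa
rhyolite: 2550 kg/m³ × 1.315 m/s² × 2200 m = 7.377×10^6 Pa = 7.377×10^-3 GPa
marble: 2770 kg/m³ × 1.315 m/s² × 2060 m = 7.504×10^6 Pa = 7.504×10^-3 GPa
upper-mantle rock: 3290 kg/m³ × 1.315 m/s² × 33350 m = 1.443×10^8 Pa = 0.1443 GPa
Total = 0.02156 + 7.377×10^-3 + 7.504×10^-3 + 0.1443 = 0.18072 GPa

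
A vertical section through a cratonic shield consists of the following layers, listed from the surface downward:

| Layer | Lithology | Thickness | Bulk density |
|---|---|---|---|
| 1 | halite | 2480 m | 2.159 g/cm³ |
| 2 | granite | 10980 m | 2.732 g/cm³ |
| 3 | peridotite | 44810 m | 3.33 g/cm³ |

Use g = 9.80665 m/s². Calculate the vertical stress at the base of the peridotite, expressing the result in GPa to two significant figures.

1.8 GPa

halite: 2159 kg/m³ × 9.80665 m/s² × 2480 m = 5.251×10^7 Pa = 0.05251 GPa
granite: 2732 kg/m³ × 9.80665 m/s² × 10980 m = 2.942×10^8 Pa = 0.2942 GPa
peridotite: 3330 kg/m³ × 9.80665 m/s² × 44810 m = 1.463×10^9 Pa = 1.463 GPa
Total = 0.05251 + 0.2942 + 1.463 = 1.8100 GPa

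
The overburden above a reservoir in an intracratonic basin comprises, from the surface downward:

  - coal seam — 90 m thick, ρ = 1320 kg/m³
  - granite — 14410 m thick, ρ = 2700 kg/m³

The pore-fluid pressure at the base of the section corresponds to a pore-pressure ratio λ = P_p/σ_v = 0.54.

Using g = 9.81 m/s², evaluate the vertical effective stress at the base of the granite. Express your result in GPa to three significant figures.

0.176 GPa

Overburden (lithostatic) stress σ_v:
coal seam: 1320 kg/m³ × 9.81 m/s² × 90 m = 1.165×10^6 Pa = 1.165 MPa
granite: 2700 kg/m³ × 9.81 m/s² × 14410 m = 3.817×10^8 Pa = 381.7 MPa
Total = 1.165 + 381.7 = 382.84 MPa
Pore pressure P_p = λ·σ_v = 0.54 × 382.8 MPa = 206.7 MPa
Effective stress σ' = σ_v − P_p = 382.8 − 206.7 = 176.11 MPa = 0.17611 GPa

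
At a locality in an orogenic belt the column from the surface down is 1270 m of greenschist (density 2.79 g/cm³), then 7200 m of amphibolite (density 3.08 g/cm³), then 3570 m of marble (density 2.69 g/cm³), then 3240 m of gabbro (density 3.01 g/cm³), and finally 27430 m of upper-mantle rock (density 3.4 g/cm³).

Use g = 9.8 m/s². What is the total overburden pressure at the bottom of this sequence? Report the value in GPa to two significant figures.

greenschist: 2790 kg/m³ × 9.8 m/s² × 1270 m = 3.472×10^7 Pa = 0.03472 GPa
amphibolite: 3080 kg/m³ × 9.8 m/s² × 7200 m = 2.173×10^8 Pa = 0.2173 GPa
marble: 2690 kg/m³ × 9.8 m/s² × 3570 m = 9.411×10^7 Pa = 0.09411 GPa
gabbro: 3010 kg/m³ × 9.8 m/s² × 3240 m = 9.557×10^7 Pa = 0.09557 GPa
upper-mantle rock: 3400 kg/m³ × 9.8 m/s² × 27430 m = 9.140×10^8 Pa = 0.9140 GPa
Total = 0.03472 + 0.2173 + 0.09411 + 0.09557 + 0.9140 = 1.3557 GPa

1.4 GPa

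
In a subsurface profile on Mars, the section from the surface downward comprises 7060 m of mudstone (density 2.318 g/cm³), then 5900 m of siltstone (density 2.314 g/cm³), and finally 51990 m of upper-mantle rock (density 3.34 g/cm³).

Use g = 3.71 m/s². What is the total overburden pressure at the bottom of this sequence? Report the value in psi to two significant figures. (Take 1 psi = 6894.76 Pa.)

110000 psi

mudstone: 2318 kg/m³ × 3.71 m/s² × 7060 m = 6.071×10^7 Pa = 8806 psi
siltstone: 2314 kg/m³ × 3.71 m/s² × 5900 m = 5.065×10^7 Pa = 7346 psi
upper-mantle rock: 3340 kg/m³ × 3.71 m/s² × 51990 m = 6.442×10^8 Pa = 93438 psi
Total = 8806 + 7346 + 93438 = 1.0959×10^5 psi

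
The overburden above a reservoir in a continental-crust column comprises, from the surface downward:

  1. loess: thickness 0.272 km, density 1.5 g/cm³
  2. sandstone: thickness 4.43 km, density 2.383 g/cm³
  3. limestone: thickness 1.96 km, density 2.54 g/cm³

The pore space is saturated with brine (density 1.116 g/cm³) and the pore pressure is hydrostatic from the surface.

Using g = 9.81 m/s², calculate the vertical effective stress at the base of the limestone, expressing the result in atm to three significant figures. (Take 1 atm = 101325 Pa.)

Overburden (lithostatic) stress σ_v:
loess: 1500 kg/m³ × 9.81 m/s² × 272 m = 4.002×10^6 Pa = 4.002 MPa
sandstone: 2383 kg/m³ × 9.81 m/s² × 4430 m = 1.036×10^8 Pa = 103.6 MPa
limestone: 2540 kg/m³ × 9.81 m/s² × 1960 m = 4.884×10^7 Pa = 48.84 MPa
Total = 4.002 + 103.6 + 48.84 = 156.40 MPa
Pore pressure P_p = 1116 kg/m³ × 9.81 m/s² × 6662 m = 7.294×10^7 Pa = 72.94 MPa
Effective stress σ' = σ_v − P_p = 156.4 − 72.94 = 83.466 MPa = 823.75 atm

824 atm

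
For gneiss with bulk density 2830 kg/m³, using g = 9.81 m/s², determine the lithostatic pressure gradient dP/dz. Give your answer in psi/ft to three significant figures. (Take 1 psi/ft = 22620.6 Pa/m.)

dP/dz = ρg = 2830 kg/m³ × 9.81 m/s² = 27762 Pa/m
= 27762 Pa/m × (1 psi/ft / 22621 Pa/m) = 1.2273 psi/ft

1.23 psi/ft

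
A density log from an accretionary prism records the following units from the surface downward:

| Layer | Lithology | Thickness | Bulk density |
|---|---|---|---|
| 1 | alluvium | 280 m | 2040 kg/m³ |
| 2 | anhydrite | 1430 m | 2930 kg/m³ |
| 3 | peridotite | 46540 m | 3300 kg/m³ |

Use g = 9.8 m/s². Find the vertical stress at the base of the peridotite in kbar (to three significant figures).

alluvium: 2040 kg/m³ × 9.8 m/s² × 280 m = 5.598×10^6 Pa = 0.05598 kbar
anhydrite: 2930 kg/m³ × 9.8 m/s² × 1430 m = 4.106×10^7 Pa = 0.4106 kbar
peridotite: 3300 kg/m³ × 9.8 m/s² × 46540 m = 1.505×10^9 Pa = 15.05 kbar
Total = 0.05598 + 0.4106 + 15.05 = 15.518 kbar

15.5 kbar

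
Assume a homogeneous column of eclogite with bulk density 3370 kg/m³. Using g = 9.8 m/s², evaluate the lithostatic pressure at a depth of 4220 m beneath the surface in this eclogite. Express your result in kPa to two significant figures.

eclogite: 3370 kg/m³ × 9.8 m/s² × 4220 m = 1.394×10^8 Pa = 1.394×10^5 kPa

140000 kPa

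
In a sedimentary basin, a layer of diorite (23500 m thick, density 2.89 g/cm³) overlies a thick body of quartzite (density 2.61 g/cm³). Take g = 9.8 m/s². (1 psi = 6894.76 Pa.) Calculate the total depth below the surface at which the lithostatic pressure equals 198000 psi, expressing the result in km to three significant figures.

50.9 km

Pressure at base of upper layers: 2890×9.8×23500 = 6.656×10^8 Pa = 96532 psi
Remaining pressure to be supplied by quartzite: 1.365×10^9 − 6.656×10^8 = 6.996×10^8 Pa
Additional depth in quartzite = 6.996×10^8 Pa / (2610 kg/m³ × 9.8 m/s²) = 27351 m
Total depth = 23500 m + 27351 m = 50851 m
= 50.851 km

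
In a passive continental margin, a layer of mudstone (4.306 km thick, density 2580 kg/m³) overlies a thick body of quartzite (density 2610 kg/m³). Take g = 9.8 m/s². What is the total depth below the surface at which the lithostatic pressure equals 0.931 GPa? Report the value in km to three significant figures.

Pressure at base of upper layers: 2580×9.8×4306 = 1.089×10^8 Pa = 0.1089 GPa
Remaining pressure to be supplied by quartzite: 9.310×10^8 − 1.089×10^8 = 8.221×10^8 Pa
Additional depth in quartzite = 8.221×10^8 Pa / (2610 kg/m³ × 9.8 m/s²) = 32142 m
Total depth = 4306 m + 32142 m = 36448 m
= 36.448 km

36.4 km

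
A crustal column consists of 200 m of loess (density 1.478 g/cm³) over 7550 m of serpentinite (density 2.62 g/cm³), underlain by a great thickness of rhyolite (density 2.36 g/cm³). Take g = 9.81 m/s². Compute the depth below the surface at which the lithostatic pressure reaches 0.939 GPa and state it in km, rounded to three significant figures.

39.8 km

Pressure at base of upper layers: 1478×9.81×200 + 2620×9.81×7550 = 1.970×10^8 Pa = 0.1970 GPa
Remaining pressure to be supplied by rhyolite: 9.390×10^8 − 1.970×10^8 = 7.420×10^8 Pa
Additional depth in rhyolite = 7.420×10^8 Pa / (2360 kg/m³ × 9.81 m/s²) = 32052 m
Total depth = 7750 m + 32052 m = 39802 m
= 39.802 km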